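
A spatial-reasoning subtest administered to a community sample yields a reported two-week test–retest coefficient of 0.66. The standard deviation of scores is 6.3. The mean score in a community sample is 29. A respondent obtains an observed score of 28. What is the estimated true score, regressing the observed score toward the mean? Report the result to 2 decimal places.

T̂ = 0.6600(28) + 0.3400(29) ≃ 28.3400

28.34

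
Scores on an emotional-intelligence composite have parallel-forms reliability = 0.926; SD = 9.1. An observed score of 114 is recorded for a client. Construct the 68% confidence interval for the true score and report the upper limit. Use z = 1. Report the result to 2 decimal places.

116.48

SEM = 9.100×√(1 − 0.926) ≈ 2.475
Half-width = 1×2.475 ≈ 2.475
Upper limit = 114 + 2.475 ≈ 116.475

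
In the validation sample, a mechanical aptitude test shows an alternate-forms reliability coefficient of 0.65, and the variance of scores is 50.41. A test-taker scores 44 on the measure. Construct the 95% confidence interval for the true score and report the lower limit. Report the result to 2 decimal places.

σ = 50.41^(1/2) = 7.100
SEM = 7.100*√(1 − 0.650) ≈ 4.200
Half-width = 1.96*4.200 ≈ 8.233
Lower bound: 44 − 8.233 = 35.767

35.77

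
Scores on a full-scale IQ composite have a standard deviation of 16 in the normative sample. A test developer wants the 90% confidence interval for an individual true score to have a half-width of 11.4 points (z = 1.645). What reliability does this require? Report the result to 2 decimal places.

Required SEM = 11.4 / 1.645 ≈ 6.9301
Required reliability = 1 − (SEM/SD)² = 1 − 0.1876 ≈ 0.8124

0.81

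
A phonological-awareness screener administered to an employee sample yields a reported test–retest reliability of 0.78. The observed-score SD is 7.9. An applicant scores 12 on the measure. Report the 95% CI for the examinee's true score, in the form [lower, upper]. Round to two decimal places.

[4.74, 19.26]

SEM = 7.900 * √(1 − 0.780) = 7.900 * √0.220 ≈ 7.900 * 0.469 ≈ 3.705
Half-width = 1.96*3.705 ≈ 7.263
CI = 12 ± 7.263 → [4.737, 19.263]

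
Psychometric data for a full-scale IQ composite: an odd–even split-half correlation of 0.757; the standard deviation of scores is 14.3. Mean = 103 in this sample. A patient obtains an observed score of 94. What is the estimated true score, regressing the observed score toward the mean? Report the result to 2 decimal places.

r_full = 2·0.757 / (1 + 0.757) ≈ 0.86170
T̂ = 0.86170(94) + 0.13830(103) ≈ 95.24474

95.24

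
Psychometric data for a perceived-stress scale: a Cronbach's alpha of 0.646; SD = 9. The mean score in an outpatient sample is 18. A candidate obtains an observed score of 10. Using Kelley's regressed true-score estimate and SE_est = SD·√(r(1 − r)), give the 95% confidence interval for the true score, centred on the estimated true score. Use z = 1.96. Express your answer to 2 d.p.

[4.40, 21.27]

T̂ = 0.646(10) + 0.354(18) ≈ 12.832
SE_est = 9.000·√[r(1 − r)] ≈ 4.304
CI = 12.832 ± 1.96 · 4.304 → [4.396, 21.268]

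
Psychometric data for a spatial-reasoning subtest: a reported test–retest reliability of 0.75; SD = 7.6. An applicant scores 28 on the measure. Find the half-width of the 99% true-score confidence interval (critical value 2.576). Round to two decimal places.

9.79

SEM = 7.600×√(1 − 0.750) ≈ 3.800
Margin = 2.576 × 3.800 ≈ 9.789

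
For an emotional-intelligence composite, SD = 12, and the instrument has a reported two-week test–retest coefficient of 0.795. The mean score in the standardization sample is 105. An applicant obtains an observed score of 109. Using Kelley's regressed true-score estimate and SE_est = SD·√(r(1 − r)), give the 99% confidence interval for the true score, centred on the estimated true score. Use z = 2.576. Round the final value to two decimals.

Estimated true score = 0.7950*109 + (1 − 0.7950)*105 ≈ 108.1800
SE_est = SD * √(r(1 − r)) = 12.0000 * √0.1630 ≈ 12.0000 * 0.4037 ≈ 4.8444
CI = 108.1800 ± 2.576 * 4.8444 → [95.7008, 120.6592]

[95.70, 120.66]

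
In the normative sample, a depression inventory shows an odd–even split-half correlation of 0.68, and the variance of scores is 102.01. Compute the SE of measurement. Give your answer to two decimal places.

SD = √102.01 = 10.100
r_full = 2·0.68 / (1 + 0.68) ≈ 0.810
SEM = 10.100*√(1 − 0.810) ≈ 4.408

4.41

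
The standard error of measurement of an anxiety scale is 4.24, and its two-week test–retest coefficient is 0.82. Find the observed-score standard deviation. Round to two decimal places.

SD = 4.24 / √(1 − 0.82) ≈ 9.9938

9.99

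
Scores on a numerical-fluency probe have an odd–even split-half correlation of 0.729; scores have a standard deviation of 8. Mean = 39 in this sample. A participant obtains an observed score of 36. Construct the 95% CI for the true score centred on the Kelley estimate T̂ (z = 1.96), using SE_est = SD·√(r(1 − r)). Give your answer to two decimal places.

[30.77, 42.17]

r_full = 2·0.729 / (1 + 0.729) ≈ 0.843
T̂ = 0.843(36) + 0.157(39) ≈ 36.470
SE_est = 8.000·√[r(1 − r)] ≈ 2.908
CI = 36.470 ± 1.96 × 2.908 → [30.770, 42.171]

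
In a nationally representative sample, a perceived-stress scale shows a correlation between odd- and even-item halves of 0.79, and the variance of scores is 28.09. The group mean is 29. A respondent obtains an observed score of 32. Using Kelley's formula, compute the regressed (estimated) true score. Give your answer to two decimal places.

r_full = 2·0.79 / (1 + 0.79) ≈ 0.8827
T̂ = 0.8827(32) + 0.1173(29) ≈ 31.6480

31.65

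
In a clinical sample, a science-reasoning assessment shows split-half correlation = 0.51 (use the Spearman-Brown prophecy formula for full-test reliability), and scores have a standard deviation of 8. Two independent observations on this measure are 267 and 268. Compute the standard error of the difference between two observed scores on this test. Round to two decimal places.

6.44

Spearman-Brown: r = 2(0.51) / (1 + 0.51) = 1.02000 / 1.51000 ≃ 0.67550
SEM = 8.00000 · √(1 − 0.67550) = 8.00000 · √0.32450 ≃ 8.00000 · 0.56965 ≃ 4.55722
SE_diff = √2 · SEM ≃ 6.44488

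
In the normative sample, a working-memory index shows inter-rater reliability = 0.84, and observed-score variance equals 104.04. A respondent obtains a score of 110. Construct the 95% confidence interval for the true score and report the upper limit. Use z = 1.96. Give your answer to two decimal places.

118.00

σ = 104.04^(1/2) = 10.200
SEM = 10.200×√(1 − 0.840) ≈ 4.080
Half-width = 1.96×4.080 ≈ 7.997
Upper bound: 110 + 7.997 = 117.997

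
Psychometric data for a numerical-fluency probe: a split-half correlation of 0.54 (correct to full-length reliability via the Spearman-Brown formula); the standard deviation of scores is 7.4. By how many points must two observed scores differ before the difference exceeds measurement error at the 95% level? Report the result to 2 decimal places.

r_full = 2·0.54 / (1 + 0.54) ≃ 0.701
SEM = 7.400 × √(1 − 0.701) = 7.400 × √0.299 ≃ 7.400 × 0.547 ≃ 4.044
Standard error of the difference = 4.044·√2 ≃ 5.720
Minimum reliable difference = 1.96 × SE_diff ≃ 1.96 × 5.720 ≃ 11.210

11.21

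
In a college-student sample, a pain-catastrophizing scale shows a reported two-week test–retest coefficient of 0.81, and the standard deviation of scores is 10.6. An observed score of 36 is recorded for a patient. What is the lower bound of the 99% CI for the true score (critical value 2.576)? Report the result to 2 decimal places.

SEM = 10.600×√(1 − 0.810) ≃ 4.620
2.576 × SEM ≃ 11.902
Lower bound: 36 − 11.902 = 24.098

24.10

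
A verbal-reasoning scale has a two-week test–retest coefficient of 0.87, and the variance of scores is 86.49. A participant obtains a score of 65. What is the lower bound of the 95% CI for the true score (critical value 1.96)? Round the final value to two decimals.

SD = √86.49 = 9.300
SEM = 9.300 * √(1 − 0.870) = 9.300 * √0.130 ≈ 9.300 * 0.361 ≈ 3.353
Margin = 1.96 * 3.353 ≈ 6.572
Lower limit = 65 − 6.572 ≈ 58.428

58.43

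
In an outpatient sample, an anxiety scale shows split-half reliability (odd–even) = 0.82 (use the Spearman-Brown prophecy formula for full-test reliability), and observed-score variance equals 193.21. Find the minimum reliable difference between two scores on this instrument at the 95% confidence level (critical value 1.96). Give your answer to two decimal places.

12.12

σ = 193.21^(1/2) = 13.90000
Spearman-Brown: r = 2(0.82) / (1 + 0.82) = 1.64000 / 1.82000 ≃ 0.90110
SEM = 13.90000*√(1 − 0.90110) ≃ 4.37135
SE_diff = √2 * SEM ≃ 6.18202
Minimum reliable difference = 1.96 * SE_diff ≃ 1.96 * 6.18202 ≃ 12.11676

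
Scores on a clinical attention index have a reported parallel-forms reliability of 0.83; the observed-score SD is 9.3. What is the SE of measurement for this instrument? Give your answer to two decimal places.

The standard error of measurement is 9.3000*√(1 − 0.8300) ≈ 9.3000*0.4123 ≈ 3.8345.

3.83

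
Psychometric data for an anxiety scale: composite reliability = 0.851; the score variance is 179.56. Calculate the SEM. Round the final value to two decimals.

5.17

SD = √179.56 ≈ 13.4000
The standard error of measurement is 13.4000*√(1 − 0.8510) ≈ 13.4000*0.3860 ≈ 5.1725.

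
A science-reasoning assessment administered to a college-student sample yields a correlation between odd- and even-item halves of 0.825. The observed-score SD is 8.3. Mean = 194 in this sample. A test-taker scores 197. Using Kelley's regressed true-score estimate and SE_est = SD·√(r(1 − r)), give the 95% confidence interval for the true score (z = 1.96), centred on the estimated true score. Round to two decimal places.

[191.92, 201.50]

Full-length reliability (Spearman-Brown) = 2(0.825)/(1+0.825) ≈ 0.90411
T̂ = r·X + (1 − r)·M = 0.90411*197 + 0.09589*194 ≈ 178.10959 + 18.60274 ≈ 196.71233
SE_est = SD * √(r(1 − r)) = 8.30000 * √0.08670 ≈ 8.30000 * 0.29444 ≈ 2.44386
95% CI: 196.71233 ± 4.78996 ≈ (191.92236, 201.50229)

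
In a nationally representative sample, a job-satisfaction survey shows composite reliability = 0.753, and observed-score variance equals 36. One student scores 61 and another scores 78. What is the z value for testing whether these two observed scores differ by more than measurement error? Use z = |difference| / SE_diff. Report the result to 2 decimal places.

4.03

SD = √36 ≃ 6.0000
The standard error of measurement is 6.0000*√(1 − 0.7530) ≃ 6.0000*0.4970 ≃ 2.9819.
SE_diff = SEM * √2 ≃ 2.9819 * 1.4142 ≃ 4.2171
z = |61 − 78| / 4.2171 = 17 / 4.2171 ≃ 4.0312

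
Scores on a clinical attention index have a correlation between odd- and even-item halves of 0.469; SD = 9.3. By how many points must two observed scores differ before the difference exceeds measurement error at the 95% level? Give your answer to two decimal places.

15.50

Spearman-Brown: r = 2(0.469) / (1 + 0.469) = 0.93800 / 1.46900 ≃ 0.63853
The standard error of measurement is 9.30000*√(1 − 0.63853) ≃ 9.30000*0.60122 ≃ 5.59138.
SE_diff = SEM * √2 ≃ 5.59138 * 1.41421 ≃ 7.90741
Smallest detectable difference = 1.96*7.90741 ≃ 15.49853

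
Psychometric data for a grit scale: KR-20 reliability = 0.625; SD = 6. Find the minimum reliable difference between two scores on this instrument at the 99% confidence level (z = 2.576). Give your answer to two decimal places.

13.39

SEM = 6.0000 × √(1 − 0.6250) = 6.0000 × √0.3750 ≈ 6.0000 × 0.6124 ≈ 3.6742
SE_diff = SEM × √2 ≈ 3.6742 × 1.4142 ≈ 5.1962
Smallest detectable difference = 2.576×5.1962 ≈ 13.3853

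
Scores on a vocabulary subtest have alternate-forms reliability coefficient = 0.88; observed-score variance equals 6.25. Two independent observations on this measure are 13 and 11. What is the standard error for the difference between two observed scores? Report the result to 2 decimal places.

1.22

σ = 6.25^(1/2) = 2.5000
SEM = 2.5000 * √(1 − 0.8800) = 2.5000 * √0.1200 ≈ 2.5000 * 0.3464 ≈ 0.8660
SE_diff = SEM * √2 ≈ 0.8660 * 1.4142 ≈ 1.2247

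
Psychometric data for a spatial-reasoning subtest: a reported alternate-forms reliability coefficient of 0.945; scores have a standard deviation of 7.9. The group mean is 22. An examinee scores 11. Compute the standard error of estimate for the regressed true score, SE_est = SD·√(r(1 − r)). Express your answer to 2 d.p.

SE_est = SD * √(r(1 − r)) = 7.9000 * √0.0520 ≈ 7.9000 * 0.2280 ≈ 1.8010

1.80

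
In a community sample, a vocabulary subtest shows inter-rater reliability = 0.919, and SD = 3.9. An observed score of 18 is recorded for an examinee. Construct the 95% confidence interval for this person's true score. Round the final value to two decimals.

The standard error of measurement is 3.900·√(1 − 0.919) ≈ 3.900·0.285 ≈ 1.110.
Half-width = 1.96·1.110 ≈ 2.176
95% CI: 18 ± 2.176 = [15.824, 20.176]

[15.82, 20.18]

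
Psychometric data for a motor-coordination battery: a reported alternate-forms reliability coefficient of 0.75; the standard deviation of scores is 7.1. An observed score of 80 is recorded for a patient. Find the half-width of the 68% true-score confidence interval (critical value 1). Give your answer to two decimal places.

SEM = 7.10000×√(1 − 0.75000) ≈ 3.55000
Margin = 1 × 3.55000 ≈ 3.55000

3.55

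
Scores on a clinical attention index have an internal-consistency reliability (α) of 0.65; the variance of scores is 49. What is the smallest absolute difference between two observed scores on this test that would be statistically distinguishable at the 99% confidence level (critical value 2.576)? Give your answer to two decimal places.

15.09

SD = √49 = 7.0000
SEM = 7.0000 * √(1 − 0.6500) = 7.0000 * √0.3500 ≃ 7.0000 * 0.5916 ≃ 4.1413
Standard error of the difference = 4.1413·√2 ≃ 5.8566
Smallest detectable difference = 2.576*5.8566 ≃ 15.0867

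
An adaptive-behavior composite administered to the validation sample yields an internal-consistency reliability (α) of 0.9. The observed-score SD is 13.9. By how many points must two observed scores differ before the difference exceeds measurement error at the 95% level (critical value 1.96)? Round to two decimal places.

SEM = 13.9000 · √(1 − 0.9000) = 13.9000 · √0.1000 ≈ 13.9000 · 0.3162 ≈ 4.3956
SE_diff = SEM · √2 ≈ 4.3956 · 1.4142 ≈ 6.2163
Smallest detectable difference = 1.96·6.2163 ≈ 12.1839

12.18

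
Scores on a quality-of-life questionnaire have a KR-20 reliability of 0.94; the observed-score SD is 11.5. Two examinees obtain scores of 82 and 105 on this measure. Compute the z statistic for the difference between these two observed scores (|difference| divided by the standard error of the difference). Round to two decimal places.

5.77

SEM = 11.500·√(1 − 0.940) ≈ 2.817
SE_diff = SEM · √2 ≈ 2.817 · 1.414 ≈ 3.984
z = 23 / 3.984 ≈ 5.774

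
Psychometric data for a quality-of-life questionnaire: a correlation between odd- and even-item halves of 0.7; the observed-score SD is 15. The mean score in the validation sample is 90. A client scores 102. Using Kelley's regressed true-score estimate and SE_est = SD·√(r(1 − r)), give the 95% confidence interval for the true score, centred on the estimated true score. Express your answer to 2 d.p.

[88.67, 111.09]

r_full = 2·0.7 / (1 + 0.7) ≃ 0.82353
T̂ = 0.82353(102) + 0.17647(90) ≃ 99.88235
SE_est = 15.00000·√[r(1 − r)] ≃ 5.71830
CI = 99.88235 ± 1.96 · 5.71830 → [88.67448, 111.09022]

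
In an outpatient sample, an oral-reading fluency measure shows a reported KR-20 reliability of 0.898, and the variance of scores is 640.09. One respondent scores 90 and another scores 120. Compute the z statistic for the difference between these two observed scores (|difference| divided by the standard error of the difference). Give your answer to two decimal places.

2.63

SD = √640.09 = 25.3000
The standard error of measurement is 25.3000*√(1 − 0.8980) ≈ 25.3000*0.3194 ≈ 8.0802.
SE_diff = √2 * SEM ≈ 11.4271
z = |90 − 120| / 11.4271 = 30 / 11.4271 ≈ 2.6253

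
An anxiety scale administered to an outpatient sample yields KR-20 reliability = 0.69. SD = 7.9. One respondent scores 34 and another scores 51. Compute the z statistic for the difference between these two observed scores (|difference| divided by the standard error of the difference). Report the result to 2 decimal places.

SEM = 7.900 * √(1 − 0.690) = 7.900 * √0.310 ≈ 7.900 * 0.557 ≈ 4.399
SE_diff = √2 * SEM ≈ 6.220
z = |34 − 51| / 6.220 = 17 / 6.220 ≈ 2.733

2.73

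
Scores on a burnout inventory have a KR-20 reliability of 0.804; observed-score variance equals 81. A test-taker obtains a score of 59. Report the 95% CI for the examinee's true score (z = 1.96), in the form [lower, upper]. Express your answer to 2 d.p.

SD = √81 = 9.0000
SEM = 9.0000 · √(1 − 0.8040) = 9.0000 · √0.1960 ≈ 9.0000 · 0.4427 ≈ 3.9845
Margin = 1.96 · 3.9845 ≈ 7.8096
95% CI: 59 ± 7.8096 = [51.1904, 66.8096]

[51.19, 66.81]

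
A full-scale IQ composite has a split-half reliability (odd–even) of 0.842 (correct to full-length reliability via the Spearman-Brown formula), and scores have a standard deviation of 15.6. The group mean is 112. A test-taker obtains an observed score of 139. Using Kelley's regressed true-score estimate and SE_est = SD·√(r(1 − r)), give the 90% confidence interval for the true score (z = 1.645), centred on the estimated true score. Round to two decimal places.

[129.50, 143.87]

Full-length reliability (Spearman-Brown) = 2(0.842)/(1+0.842) ≃ 0.914
Estimated true score = 0.914×139 + (1 − 0.914)×112 ≃ 136.684
SE_est = SD × √(r(1 − r)) = 15.600 × √0.078 ≃ 15.600 × 0.280 ≃ 4.369
CI = 136.684 ± 1.645 × 4.369 → [129.498, 143.870]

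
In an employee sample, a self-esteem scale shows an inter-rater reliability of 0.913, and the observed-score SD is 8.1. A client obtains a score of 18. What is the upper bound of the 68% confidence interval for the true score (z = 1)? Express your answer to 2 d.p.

20.39

SEM = 8.100 · √(1 − 0.913) = 8.100 · √0.087 ≈ 8.100 · 0.295 ≈ 2.389
Half-width = 1·2.389 ≈ 2.389
Upper bound: 18 + 2.389 = 20.389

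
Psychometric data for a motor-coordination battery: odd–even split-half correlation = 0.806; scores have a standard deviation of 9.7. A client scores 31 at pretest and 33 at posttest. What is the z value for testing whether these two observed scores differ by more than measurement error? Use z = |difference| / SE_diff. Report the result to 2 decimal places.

Full-length reliability (Spearman-Brown) = 2(0.806)/(1+0.806) ≈ 0.8926
SEM = 9.7000 × √(1 − 0.8926) = 9.7000 × √0.1074 ≈ 9.7000 × 0.3277 ≈ 3.1792
SE_diff = SEM × √2 ≈ 3.1792 × 1.4142 ≈ 4.4960
z = 2 / 4.4960 ≈ 0.4448

0.44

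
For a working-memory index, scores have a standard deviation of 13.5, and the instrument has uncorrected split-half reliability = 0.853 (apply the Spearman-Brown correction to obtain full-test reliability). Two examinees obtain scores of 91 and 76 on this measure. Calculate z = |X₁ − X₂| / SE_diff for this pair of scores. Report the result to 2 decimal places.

2.79

Full-length reliability (Spearman-Brown) = 2(0.853)/(1+0.853) ≈ 0.9207
SEM = 13.5000 · √(1 − 0.9207) = 13.5000 · √0.0793 ≈ 13.5000 · 0.2817 ≈ 3.8024
Standard error of the difference = 3.8024·√2 ≈ 5.3774
z = 15 / 5.3774 ≈ 2.7895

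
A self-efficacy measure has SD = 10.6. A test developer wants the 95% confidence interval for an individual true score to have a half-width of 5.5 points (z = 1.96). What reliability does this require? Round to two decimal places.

SEM needed = half-width / z = 5.5/1.96 ≈ 2.80612
r = 1 − (2.80612/10.6)² ≈ 1 − 0.07008 ≈ 0.92992

0.93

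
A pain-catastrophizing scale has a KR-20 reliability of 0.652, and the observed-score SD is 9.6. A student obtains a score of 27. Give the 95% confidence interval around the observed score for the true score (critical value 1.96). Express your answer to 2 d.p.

SEM = 9.60000*√(1 − 0.65200) ≃ 5.66319
Half-width = 1.96*5.66319 ≃ 11.09985
CI = 27 ± 11.09985 → [15.90015, 38.09985]

[15.90, 38.10]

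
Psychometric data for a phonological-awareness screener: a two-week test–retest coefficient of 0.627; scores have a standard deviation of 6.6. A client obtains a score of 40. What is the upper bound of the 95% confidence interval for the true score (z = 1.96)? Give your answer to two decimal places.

SEM = 6.600·√(1 − 0.627) ≈ 4.031
1.96 · SEM ≈ 7.900
Upper limit = 40 + 7.900 ≈ 47.900

47.90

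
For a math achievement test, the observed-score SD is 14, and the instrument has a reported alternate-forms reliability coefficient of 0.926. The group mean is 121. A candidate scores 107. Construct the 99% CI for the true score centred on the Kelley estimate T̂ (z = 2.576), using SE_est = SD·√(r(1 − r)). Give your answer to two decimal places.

[98.60, 117.48]

T̂ = r·X + (1 − r)·M = 0.926·107 + 0.074·121 = 99.082 + 8.954 ≈ 108.036
SE_est = SD · √(r(1 − r)) = 14.000 · √0.069 ≈ 14.000 · 0.262 ≈ 3.665
99% CI: 108.036 ± 9.441 ≈ (98.595, 117.477)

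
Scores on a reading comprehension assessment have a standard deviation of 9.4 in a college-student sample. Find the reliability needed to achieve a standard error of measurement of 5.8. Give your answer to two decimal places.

0.62

r = 1 − (5.80000/9.4)² ≈ 1 − 0.38072 ≈ 0.61928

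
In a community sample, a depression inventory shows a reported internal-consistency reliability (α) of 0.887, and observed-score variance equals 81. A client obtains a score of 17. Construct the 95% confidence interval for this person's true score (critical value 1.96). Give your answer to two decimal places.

SD = √81 = 9.00000
SEM = 9.00000*√(1 − 0.88700) ≈ 3.02539
Half-width = 1.96*3.02539 ≈ 5.92977
Interval: (11.07023, 22.92977)

[11.07, 22.93]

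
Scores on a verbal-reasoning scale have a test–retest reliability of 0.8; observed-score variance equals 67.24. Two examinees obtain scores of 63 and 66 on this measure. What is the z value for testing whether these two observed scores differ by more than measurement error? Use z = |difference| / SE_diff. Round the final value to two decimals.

0.58

σ = 67.24^(1/2) = 8.2000
SEM = 8.2000·√(1 − 0.8000) ≈ 3.6672
Standard error of the difference = 3.6672·√2 ≈ 5.1861
z = 3 / 5.1861 ≈ 0.5785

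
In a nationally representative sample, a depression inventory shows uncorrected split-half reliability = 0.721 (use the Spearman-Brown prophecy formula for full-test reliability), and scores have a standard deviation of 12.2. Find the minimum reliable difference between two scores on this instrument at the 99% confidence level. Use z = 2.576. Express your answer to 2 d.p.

Full-length reliability (Spearman-Brown) = 2(0.721)/(1+0.721) ≈ 0.8379
SEM = 12.2000 · √(1 − 0.8379) = 12.2000 · √0.1621 ≈ 12.2000 · 0.4026 ≈ 4.9121
SE_diff = √2 · SEM ≈ 6.9468
Smallest detectable difference = 2.576·6.9468 ≈ 17.8950

17.90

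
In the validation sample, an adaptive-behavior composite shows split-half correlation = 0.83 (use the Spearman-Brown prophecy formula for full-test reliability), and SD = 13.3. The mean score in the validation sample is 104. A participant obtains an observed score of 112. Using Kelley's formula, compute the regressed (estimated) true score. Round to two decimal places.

Full-length reliability (Spearman-Brown) = 2(0.83)/(1+0.83) ≈ 0.90710
T̂ = 0.90710(112) + 0.09290(104) ≈ 111.25683

111.26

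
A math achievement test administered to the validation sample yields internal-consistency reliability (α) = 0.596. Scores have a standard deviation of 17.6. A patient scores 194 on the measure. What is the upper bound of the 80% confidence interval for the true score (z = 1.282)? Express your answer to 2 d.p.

The standard error of measurement is 17.6000*√(1 − 0.5960) ≈ 17.6000*0.6356 ≈ 11.1867.
Margin = 1.282 * 11.1867 ≈ 14.3414
Upper limit = 194 + 14.3414 ≈ 208.3414

208.34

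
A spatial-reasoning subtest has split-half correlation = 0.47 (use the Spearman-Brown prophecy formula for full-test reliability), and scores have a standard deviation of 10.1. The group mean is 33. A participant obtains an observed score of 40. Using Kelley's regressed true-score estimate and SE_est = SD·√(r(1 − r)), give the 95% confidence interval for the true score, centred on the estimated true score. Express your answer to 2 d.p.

[27.97, 46.98]

Full-length reliability (Spearman-Brown) = 2(0.47)/(1+0.47) ≈ 0.6395
T̂ = r·X + (1 − r)·M = 0.6395·40 + 0.3605·33 ≈ 25.5782 + 11.8980 ≈ 37.4762
SE_est = SD · √(r(1 − r)) = 10.1000 · √0.2306 ≈ 10.1000 · 0.4802 ≈ 4.8496
95% CI: 37.4762 ± 9.5052 ≈ (27.9710, 46.9814)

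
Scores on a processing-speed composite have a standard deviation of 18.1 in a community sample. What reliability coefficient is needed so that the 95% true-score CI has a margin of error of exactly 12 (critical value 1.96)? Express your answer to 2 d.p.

0.89

Required SEM = 12 / 1.96 ≈ 6.12245
r = 1 − (6.12245/18.1)² ≈ 1 − 0.11442 ≈ 0.88558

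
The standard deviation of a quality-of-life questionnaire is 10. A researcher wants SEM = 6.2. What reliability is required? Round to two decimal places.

0.62

Required reliability = 1 − (SEM/SD)² = 1 − 0.384 ≈ 0.616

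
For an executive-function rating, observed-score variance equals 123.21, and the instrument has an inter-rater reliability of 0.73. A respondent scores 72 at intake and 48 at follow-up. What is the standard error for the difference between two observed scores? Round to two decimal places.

SD = √123.21 = 11.100
SEM = 11.100 · √(1 − 0.730) = 11.100 · √0.270 ≃ 11.100 · 0.520 ≃ 5.768
SE_diff = √2 · SEM ≃ 8.157

8.16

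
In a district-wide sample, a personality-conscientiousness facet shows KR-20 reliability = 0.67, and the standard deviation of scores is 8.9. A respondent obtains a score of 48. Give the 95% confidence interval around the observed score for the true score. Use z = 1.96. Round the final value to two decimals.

SEM = 8.9000 × √(1 − 0.6700) = 8.9000 × √0.3300 ≈ 8.9000 × 0.5745 ≈ 5.1127
Margin = 1.96 × 5.1127 ≈ 10.0208
Interval: (37.9792, 58.0208)

[37.98, 58.02]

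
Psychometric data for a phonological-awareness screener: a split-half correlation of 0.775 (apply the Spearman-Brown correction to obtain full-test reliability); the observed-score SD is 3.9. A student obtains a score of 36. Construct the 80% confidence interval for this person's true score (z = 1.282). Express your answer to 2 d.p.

Full-length reliability (Spearman-Brown) = 2(0.775)/(1+0.775) ≈ 0.8732
SEM = 3.9000 · √(1 − 0.8732) = 3.9000 · √0.1268 ≈ 3.9000 · 0.3560 ≈ 1.3885
Half-width = 1.282·1.3885 ≈ 1.7801
80% CI: 36 ± 1.7801 = [34.2199, 37.7801]

[34.22, 37.78]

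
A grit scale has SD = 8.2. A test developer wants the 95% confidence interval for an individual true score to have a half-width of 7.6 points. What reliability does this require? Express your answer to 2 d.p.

0.78

Required SEM = 7.6 / 1.96 ≈ 3.8776
Required reliability = 1 − (SEM/SD)² = 1 − 0.2236 ≈ 0.7764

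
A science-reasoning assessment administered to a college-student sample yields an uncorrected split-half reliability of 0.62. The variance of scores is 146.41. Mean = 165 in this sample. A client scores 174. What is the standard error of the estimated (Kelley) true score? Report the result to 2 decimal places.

5.13

SD = √146.41 = 12.1000
r_full = 2·0.62 / (1 + 0.62) ≈ 0.7654
SE_est = 12.1000·√(0.7654·0.2346) ≈ 5.1271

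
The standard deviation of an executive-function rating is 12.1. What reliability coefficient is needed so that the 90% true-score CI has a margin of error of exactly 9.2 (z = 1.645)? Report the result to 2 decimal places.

0.79

Required SEM = 9.2 / 1.645 ≈ 5.593
r = 1 − (SEM / SD)² = 1 − (5.593 / 12.1)² ≈ 1 − 0.214 ≈ 0.786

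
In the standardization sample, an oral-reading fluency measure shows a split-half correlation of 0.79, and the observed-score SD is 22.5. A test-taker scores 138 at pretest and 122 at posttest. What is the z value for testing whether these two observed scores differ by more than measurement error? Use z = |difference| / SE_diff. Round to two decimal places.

Spearman-Brown: r = 2(0.79) / (1 + 0.79) = 1.580 / 1.790 ≈ 0.883
SEM = 22.500 × √(1 − 0.883) = 22.500 × √0.117 ≈ 22.500 × 0.343 ≈ 7.707
SE_diff = SEM × √2 ≈ 7.707 × 1.414 ≈ 10.899
z = 16 / 10.899 ≈ 1.468

1.47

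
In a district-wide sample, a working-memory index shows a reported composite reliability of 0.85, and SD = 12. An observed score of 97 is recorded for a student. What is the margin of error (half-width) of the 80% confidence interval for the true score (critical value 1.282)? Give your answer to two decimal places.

SEM = 12.0000 × √(1 − 0.8500) = 12.0000 × √0.1500 ≃ 12.0000 × 0.3873 ≃ 4.6476
1.282 × SEM ≃ 5.9582

5.96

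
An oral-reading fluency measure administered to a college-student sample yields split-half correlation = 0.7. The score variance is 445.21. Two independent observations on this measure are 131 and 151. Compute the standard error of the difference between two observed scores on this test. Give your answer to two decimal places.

SD = √445.21 ≃ 21.10000
Spearman-Brown: r = 2(0.7) / (1 + 0.7) = 1.40000 / 1.70000 ≃ 0.82353
SEM = 21.10000 * √(1 − 0.82353) = 21.10000 * √0.17647 ≃ 21.10000 * 0.42008 ≃ 8.86377
SE_diff = √2 * SEM ≃ 12.53527

12.54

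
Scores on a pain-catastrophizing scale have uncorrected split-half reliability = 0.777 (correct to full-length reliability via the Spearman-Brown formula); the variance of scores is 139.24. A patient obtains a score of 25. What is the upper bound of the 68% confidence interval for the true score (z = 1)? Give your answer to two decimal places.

SD = √139.24 = 11.80000
Spearman-Brown: r = 2(0.777) / (1 + 0.777) = 1.55400 / 1.77700 ≈ 0.87451
SEM = 11.80000 · √(1 − 0.87451) = 11.80000 · √0.12549 ≈ 11.80000 · 0.35425 ≈ 4.18014
1 · SEM ≈ 4.18014
Upper limit = 25 + 4.18014 ≈ 29.18014

29.18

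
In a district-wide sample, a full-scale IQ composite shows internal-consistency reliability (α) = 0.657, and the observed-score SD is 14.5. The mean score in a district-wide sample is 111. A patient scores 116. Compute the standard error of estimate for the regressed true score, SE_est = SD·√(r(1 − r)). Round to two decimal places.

6.88

SE_est = SD * √(r(1 − r)) = 14.5000 * √0.2254 ≃ 14.5000 * 0.4747 ≃ 6.8833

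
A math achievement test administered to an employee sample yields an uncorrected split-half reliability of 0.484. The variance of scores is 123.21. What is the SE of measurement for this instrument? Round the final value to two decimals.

6.55

SD = √123.21 ≈ 11.1000
r_full = 2·0.484 / (1 + 0.484) ≈ 0.6523
The standard error of measurement is 11.1000×√(1 − 0.6523) ≈ 11.1000×0.5897 ≈ 6.5453.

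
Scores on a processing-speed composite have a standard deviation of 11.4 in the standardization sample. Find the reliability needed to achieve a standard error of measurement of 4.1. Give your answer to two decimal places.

0.87

Required reliability = 1 − (SEM/SD)² = 1 − 0.129 ≈ 0.871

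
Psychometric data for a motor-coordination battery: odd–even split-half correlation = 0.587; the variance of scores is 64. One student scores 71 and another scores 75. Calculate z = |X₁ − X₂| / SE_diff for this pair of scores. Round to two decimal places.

SD = √64 ≈ 8.0000
r_full = 2·0.587 / (1 + 0.587) ≈ 0.7398
SEM = 8.0000 · √(1 − 0.7398) = 8.0000 · √0.2602 ≈ 8.0000 · 0.5101 ≈ 4.0811
Standard error of the difference = 4.0811·√2 ≈ 5.7715
z = 4 / 5.7715 ≈ 0.6931

0.69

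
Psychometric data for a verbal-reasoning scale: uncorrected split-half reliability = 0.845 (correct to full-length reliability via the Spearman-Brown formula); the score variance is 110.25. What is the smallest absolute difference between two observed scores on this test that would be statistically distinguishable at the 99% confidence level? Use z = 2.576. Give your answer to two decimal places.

SD = √110.25 = 10.500
Spearman-Brown: r = 2(0.845) / (1 + 0.845) = 1.690 / 1.845 ≈ 0.916
The standard error of measurement is 10.500×√(1 − 0.916) ≈ 10.500×0.290 ≈ 3.043.
SE_diff = SEM × √2 ≈ 3.043 × 1.414 ≈ 4.304
Smallest detectable difference = 2.576×4.304 ≈ 11.087

11.09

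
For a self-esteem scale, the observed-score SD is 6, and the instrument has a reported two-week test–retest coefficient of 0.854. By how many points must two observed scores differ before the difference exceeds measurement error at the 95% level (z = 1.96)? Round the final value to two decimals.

SEM = 6.0000 · √(1 − 0.8540) = 6.0000 · √0.1460 ≈ 6.0000 · 0.3821 ≈ 2.2926
SE_diff = √2 · SEM ≈ 3.2422
Smallest detectable difference = 1.96·3.2422 ≈ 6.3548

6.35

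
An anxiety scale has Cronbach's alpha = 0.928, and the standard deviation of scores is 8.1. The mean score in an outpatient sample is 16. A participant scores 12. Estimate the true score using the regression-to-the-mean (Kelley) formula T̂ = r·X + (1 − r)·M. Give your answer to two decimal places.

T̂ = 0.9280(12) + 0.0720(16) ≈ 12.2880

12.29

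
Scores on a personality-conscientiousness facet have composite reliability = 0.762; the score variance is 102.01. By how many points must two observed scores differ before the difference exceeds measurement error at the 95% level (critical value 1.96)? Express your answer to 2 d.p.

13.66

SD = √102.01 ≈ 10.100
SEM = 10.100*√(1 − 0.762) ≈ 4.927
SE_diff = √2 * SEM ≈ 6.968
Minimum reliable difference = 1.96 * SE_diff ≈ 1.96 * 6.968 ≈ 13.658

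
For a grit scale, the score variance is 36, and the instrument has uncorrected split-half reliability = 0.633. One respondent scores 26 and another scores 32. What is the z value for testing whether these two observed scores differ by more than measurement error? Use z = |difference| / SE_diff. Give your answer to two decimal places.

1.49

SD = √36 = 6.0000
r_full = 2·0.633 / (1 + 0.633) ≃ 0.7753
SEM = 6.0000·√(1 − 0.7753) ≃ 2.8444
Standard error of the difference = 2.8444·√2 ≃ 4.0226
z = 6 / 4.0226 ≃ 1.4916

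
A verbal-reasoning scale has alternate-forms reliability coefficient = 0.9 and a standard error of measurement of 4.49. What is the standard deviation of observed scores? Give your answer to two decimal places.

14.20

SD = SEM / √(1 − r) = 4.49 / √0.100 ≈ 4.49 / 0.316 ≈ 14.199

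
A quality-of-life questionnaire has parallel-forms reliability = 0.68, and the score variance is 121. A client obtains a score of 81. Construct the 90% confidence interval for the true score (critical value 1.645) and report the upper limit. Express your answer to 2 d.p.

91.24

SD = √121 ≈ 11.0000
SEM = 11.0000 * √(1 − 0.6800) = 11.0000 * √0.3200 ≈ 11.0000 * 0.5657 ≈ 6.2225
Half-width = 1.645*6.2225 ≈ 10.2361
Upper bound: 81 + 10.2361 = 91.2361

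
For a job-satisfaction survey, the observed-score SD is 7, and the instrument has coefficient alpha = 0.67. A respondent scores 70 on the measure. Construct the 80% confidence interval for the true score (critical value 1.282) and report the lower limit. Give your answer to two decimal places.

64.84

SEM = 7.00000·√(1 − 0.67000) ≈ 4.02119
Half-width = 1.282·4.02119 ≈ 5.15517
Lower bound: 70 − 5.15517 = 64.84483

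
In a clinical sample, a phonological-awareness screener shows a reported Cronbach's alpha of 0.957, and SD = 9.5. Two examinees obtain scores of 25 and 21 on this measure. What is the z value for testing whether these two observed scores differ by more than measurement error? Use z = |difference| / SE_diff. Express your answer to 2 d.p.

SEM = 9.500·√(1 − 0.957) ≈ 1.970
Standard error of the difference = 1.970·√2 ≈ 2.786
z = 4 / 2.786 ≈ 1.436

1.44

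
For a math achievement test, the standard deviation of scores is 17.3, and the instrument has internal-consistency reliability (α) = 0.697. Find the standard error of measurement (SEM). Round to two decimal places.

9.52

The standard error of measurement is 17.3000*√(1 − 0.6970) ≈ 17.3000*0.5505 ≈ 9.5229.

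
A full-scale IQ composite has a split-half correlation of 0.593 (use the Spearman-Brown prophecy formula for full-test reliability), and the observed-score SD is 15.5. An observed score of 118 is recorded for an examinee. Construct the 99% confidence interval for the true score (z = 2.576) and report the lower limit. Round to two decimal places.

97.82

Spearman-Brown: r = 2(0.593) / (1 + 0.593) = 1.1860 / 1.5930 ≈ 0.7445
The standard error of measurement is 15.5000*√(1 − 0.7445) ≈ 15.5000*0.5055 ≈ 7.8347.
2.576 * SEM ≈ 20.1821
Lower bound: 118 − 20.1821 = 97.8179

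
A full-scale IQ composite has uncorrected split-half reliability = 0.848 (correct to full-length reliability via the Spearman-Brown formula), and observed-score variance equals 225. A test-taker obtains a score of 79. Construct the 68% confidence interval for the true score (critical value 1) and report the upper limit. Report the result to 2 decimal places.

83.30

σ = 225^(1/2) = 15.000
r_full = 2·0.848 / (1 + 0.848) ≈ 0.918
SEM = 15.000 · √(1 − 0.918) = 15.000 · √0.082 ≈ 15.000 · 0.287 ≈ 4.302
Margin = 1 · 4.302 ≈ 4.302
Upper bound: 79 + 4.302 = 83.302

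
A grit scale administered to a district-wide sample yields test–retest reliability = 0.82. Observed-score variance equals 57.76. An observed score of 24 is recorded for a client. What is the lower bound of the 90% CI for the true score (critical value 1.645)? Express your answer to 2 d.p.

SD = √57.76 ≈ 7.600
SEM = 7.600 * √(1 − 0.820) = 7.600 * √0.180 ≈ 7.600 * 0.424 ≈ 3.224
Margin = 1.645 * 3.224 ≈ 5.304
Lower bound: 24 − 5.304 = 18.696

18.70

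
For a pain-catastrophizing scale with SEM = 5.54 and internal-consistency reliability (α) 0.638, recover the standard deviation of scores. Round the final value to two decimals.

9.21

σ = SEM·(1 − r)^(−1/2) ≈ 5.54·1.6621 ≈ 9.2078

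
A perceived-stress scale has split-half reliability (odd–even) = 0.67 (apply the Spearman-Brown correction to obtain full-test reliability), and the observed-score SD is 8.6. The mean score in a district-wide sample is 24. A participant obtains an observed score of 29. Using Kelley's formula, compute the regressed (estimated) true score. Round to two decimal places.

r_full = 2·0.67 / (1 + 0.67) ≃ 0.8024
T̂ = 0.8024(29) + 0.1976(24) ≃ 28.0120

28.01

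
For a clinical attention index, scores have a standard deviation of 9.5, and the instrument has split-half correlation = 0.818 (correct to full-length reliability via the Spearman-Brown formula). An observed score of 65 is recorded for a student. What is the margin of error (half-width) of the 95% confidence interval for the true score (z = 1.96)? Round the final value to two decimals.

5.89

Spearman-Brown: r = 2(0.818) / (1 + 0.818) = 1.636 / 1.818 ≈ 0.900
SEM = 9.500·√(1 − 0.900) ≈ 3.006
Half-width = 1.96·3.006 ≈ 5.891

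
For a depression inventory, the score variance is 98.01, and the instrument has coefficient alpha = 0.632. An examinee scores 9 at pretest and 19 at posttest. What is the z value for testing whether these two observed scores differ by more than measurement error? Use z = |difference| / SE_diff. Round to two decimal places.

σ = 98.01^(1/2) = 9.900
SEM = 9.900 * √(1 − 0.632) = 9.900 * √0.368 ≈ 9.900 * 0.607 ≈ 6.006
SE_diff = √2 * SEM ≈ 8.493
z = 10 / 8.493 ≈ 1.177

1.18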